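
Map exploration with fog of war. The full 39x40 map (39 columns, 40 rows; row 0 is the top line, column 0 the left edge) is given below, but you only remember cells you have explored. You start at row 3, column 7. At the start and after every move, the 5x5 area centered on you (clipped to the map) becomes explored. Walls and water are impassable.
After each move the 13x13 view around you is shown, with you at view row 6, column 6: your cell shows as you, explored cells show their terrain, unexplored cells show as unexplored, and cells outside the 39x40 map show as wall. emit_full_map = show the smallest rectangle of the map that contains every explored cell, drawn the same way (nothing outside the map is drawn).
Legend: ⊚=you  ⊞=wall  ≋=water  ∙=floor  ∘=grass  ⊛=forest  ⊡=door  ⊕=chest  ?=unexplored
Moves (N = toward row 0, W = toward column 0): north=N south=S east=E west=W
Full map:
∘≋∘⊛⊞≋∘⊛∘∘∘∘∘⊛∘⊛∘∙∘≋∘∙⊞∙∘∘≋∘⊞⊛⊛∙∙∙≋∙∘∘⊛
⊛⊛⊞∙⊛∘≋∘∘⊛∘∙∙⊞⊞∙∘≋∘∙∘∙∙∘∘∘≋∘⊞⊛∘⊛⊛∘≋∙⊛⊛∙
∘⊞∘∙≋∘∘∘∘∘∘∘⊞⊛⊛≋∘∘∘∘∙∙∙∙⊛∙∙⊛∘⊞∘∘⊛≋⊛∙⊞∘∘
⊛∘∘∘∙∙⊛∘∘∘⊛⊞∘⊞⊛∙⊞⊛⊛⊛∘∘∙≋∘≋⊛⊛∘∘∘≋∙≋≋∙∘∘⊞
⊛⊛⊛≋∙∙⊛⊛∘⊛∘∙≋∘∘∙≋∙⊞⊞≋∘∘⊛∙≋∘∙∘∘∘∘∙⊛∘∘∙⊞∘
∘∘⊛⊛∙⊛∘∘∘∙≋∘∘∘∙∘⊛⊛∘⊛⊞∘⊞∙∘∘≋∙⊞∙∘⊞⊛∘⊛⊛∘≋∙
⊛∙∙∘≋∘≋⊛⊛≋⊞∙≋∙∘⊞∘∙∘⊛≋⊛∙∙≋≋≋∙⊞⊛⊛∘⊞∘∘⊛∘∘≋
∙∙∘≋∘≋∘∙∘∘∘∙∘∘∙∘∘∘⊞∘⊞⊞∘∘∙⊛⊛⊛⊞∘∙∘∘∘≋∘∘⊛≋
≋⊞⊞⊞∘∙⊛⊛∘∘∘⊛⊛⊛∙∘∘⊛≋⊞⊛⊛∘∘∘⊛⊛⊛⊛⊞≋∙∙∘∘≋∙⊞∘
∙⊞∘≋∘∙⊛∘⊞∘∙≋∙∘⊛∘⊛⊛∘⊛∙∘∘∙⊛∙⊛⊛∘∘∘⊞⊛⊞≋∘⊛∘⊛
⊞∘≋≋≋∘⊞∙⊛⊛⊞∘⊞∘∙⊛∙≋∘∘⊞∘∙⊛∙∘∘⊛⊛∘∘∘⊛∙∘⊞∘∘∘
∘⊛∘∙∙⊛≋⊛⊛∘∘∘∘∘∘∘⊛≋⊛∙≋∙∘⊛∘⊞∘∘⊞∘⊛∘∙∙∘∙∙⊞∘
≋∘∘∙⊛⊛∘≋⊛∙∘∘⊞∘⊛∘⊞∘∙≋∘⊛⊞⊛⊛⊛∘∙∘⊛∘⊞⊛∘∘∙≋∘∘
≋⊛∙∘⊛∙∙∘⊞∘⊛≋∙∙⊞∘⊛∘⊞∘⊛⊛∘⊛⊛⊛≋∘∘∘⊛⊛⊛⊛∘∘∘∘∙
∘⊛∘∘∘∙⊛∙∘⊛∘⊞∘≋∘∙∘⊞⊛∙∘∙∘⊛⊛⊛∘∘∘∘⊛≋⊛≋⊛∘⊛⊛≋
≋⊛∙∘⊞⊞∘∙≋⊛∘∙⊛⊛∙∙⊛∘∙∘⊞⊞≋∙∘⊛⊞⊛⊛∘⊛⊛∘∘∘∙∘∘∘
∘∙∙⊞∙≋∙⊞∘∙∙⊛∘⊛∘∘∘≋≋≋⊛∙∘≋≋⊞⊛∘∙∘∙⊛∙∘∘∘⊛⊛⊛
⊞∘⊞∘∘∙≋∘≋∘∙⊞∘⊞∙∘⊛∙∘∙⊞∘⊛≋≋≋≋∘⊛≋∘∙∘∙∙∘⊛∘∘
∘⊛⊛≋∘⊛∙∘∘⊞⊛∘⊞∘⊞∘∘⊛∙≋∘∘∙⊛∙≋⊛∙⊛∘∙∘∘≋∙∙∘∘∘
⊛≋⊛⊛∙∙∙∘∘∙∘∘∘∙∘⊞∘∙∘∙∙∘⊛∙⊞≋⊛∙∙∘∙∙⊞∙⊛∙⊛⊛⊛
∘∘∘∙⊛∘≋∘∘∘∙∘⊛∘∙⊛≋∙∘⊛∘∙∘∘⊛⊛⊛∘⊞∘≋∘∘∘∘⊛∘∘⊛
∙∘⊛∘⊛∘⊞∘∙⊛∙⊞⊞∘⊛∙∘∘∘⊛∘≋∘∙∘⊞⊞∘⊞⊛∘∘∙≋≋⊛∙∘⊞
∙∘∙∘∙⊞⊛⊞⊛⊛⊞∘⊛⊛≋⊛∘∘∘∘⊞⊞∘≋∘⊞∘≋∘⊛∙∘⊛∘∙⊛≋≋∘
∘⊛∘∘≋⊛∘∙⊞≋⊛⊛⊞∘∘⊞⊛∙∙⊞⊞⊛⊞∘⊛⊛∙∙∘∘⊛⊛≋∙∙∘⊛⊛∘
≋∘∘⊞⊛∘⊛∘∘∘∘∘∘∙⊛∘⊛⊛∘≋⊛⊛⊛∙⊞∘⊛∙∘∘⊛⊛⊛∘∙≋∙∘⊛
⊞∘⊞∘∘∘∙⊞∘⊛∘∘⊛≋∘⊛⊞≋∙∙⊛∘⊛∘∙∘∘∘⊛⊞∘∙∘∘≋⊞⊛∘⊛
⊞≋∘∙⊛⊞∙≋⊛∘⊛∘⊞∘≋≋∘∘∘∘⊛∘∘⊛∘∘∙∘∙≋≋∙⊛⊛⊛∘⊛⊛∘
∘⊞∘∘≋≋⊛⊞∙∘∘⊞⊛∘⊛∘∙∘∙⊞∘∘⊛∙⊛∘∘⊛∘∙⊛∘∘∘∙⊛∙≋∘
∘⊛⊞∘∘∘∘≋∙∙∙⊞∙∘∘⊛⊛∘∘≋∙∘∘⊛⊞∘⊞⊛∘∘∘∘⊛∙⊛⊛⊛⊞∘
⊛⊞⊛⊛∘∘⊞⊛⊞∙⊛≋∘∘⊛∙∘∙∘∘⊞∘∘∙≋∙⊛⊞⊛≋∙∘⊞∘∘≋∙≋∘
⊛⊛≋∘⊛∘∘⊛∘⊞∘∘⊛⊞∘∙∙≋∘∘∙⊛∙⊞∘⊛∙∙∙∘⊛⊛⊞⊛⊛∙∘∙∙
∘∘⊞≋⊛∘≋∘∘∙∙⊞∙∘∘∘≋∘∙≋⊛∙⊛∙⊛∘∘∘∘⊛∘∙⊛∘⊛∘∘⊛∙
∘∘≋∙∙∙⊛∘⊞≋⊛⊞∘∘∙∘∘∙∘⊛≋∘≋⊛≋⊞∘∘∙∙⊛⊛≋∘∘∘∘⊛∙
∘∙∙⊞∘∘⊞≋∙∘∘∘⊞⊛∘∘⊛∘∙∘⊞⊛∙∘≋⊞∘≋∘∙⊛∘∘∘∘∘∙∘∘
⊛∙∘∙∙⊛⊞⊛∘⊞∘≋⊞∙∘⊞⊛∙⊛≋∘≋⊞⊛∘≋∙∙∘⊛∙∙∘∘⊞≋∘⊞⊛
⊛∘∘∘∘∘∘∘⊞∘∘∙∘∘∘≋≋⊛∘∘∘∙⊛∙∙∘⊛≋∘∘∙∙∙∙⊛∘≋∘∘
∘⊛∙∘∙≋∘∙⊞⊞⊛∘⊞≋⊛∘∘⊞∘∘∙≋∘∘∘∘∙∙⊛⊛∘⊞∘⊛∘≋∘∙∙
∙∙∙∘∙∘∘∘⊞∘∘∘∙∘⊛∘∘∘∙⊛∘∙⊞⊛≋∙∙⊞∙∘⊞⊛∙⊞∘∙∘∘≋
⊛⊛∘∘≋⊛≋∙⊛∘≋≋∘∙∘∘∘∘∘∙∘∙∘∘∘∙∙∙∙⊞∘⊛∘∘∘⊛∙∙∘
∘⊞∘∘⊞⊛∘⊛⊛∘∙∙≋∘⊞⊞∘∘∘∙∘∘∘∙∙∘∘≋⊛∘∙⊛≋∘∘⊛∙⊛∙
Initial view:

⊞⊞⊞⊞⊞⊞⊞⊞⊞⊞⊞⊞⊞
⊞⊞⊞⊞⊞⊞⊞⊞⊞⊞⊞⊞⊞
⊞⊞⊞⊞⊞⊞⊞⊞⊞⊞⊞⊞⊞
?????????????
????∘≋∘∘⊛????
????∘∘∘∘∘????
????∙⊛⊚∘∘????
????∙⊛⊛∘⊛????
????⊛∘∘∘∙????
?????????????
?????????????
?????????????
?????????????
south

⊞⊞⊞⊞⊞⊞⊞⊞⊞⊞⊞⊞⊞
⊞⊞⊞⊞⊞⊞⊞⊞⊞⊞⊞⊞⊞
?????????????
????∘≋∘∘⊛????
????∘∘∘∘∘????
????∙⊛∘∘∘????
????∙⊛⊚∘⊛????
????⊛∘∘∘∙????
????∘≋⊛⊛≋????
?????????????
?????????????
?????????????
?????????????

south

⊞⊞⊞⊞⊞⊞⊞⊞⊞⊞⊞⊞⊞
?????????????
????∘≋∘∘⊛????
????∘∘∘∘∘????
????∙⊛∘∘∘????
????∙⊛⊛∘⊛????
????⊛∘⊚∘∙????
????∘≋⊛⊛≋????
????≋∘∙∘∘????
?????????????
?????????????
?????????????
?????????????

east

⊞⊞⊞⊞⊞⊞⊞⊞⊞⊞⊞⊞⊞
?????????????
???∘≋∘∘⊛?????
???∘∘∘∘∘?????
???∙⊛∘∘∘⊛????
???∙⊛⊛∘⊛∘????
???⊛∘∘⊚∙≋????
???∘≋⊛⊛≋⊞????
???≋∘∙∘∘∘????
?????????????
?????????????
?????????????
?????????????

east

⊞⊞⊞⊞⊞⊞⊞⊞⊞⊞⊞⊞⊞
?????????????
??∘≋∘∘⊛??????
??∘∘∘∘∘??????
??∙⊛∘∘∘⊛⊞????
??∙⊛⊛∘⊛∘∙????
??⊛∘∘∘⊚≋∘????
??∘≋⊛⊛≋⊞∙????
??≋∘∙∘∘∘∙????
?????????????
?????????????
?????????????
?????????????

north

⊞⊞⊞⊞⊞⊞⊞⊞⊞⊞⊞⊞⊞
⊞⊞⊞⊞⊞⊞⊞⊞⊞⊞⊞⊞⊞
?????????????
??∘≋∘∘⊛??????
??∘∘∘∘∘∘∘????
??∙⊛∘∘∘⊛⊞????
??∙⊛⊛∘⊚∘∙????
??⊛∘∘∘∙≋∘????
??∘≋⊛⊛≋⊞∙????
??≋∘∙∘∘∘∙????
?????????????
?????????????
?????????????

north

⊞⊞⊞⊞⊞⊞⊞⊞⊞⊞⊞⊞⊞
⊞⊞⊞⊞⊞⊞⊞⊞⊞⊞⊞⊞⊞
⊞⊞⊞⊞⊞⊞⊞⊞⊞⊞⊞⊞⊞
?????????????
??∘≋∘∘⊛∘∙????
??∘∘∘∘∘∘∘????
??∙⊛∘∘⊚⊛⊞????
??∙⊛⊛∘⊛∘∙????
??⊛∘∘∘∙≋∘????
??∘≋⊛⊛≋⊞∙????
??≋∘∙∘∘∘∙????
?????????????
?????????????

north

⊞⊞⊞⊞⊞⊞⊞⊞⊞⊞⊞⊞⊞
⊞⊞⊞⊞⊞⊞⊞⊞⊞⊞⊞⊞⊞
⊞⊞⊞⊞⊞⊞⊞⊞⊞⊞⊞⊞⊞
⊞⊞⊞⊞⊞⊞⊞⊞⊞⊞⊞⊞⊞
????⊛∘∘∘∘????
??∘≋∘∘⊛∘∙????
??∘∘∘∘⊚∘∘????
??∙⊛∘∘∘⊛⊞????
??∙⊛⊛∘⊛∘∙????
??⊛∘∘∘∙≋∘????
??∘≋⊛⊛≋⊞∙????
??≋∘∙∘∘∘∙????
?????????????

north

⊞⊞⊞⊞⊞⊞⊞⊞⊞⊞⊞⊞⊞
⊞⊞⊞⊞⊞⊞⊞⊞⊞⊞⊞⊞⊞
⊞⊞⊞⊞⊞⊞⊞⊞⊞⊞⊞⊞⊞
⊞⊞⊞⊞⊞⊞⊞⊞⊞⊞⊞⊞⊞
⊞⊞⊞⊞⊞⊞⊞⊞⊞⊞⊞⊞⊞
????⊛∘∘∘∘????
??∘≋∘∘⊚∘∙????
??∘∘∘∘∘∘∘????
??∙⊛∘∘∘⊛⊞????
??∙⊛⊛∘⊛∘∙????
??⊛∘∘∘∙≋∘????
??∘≋⊛⊛≋⊞∙????
??≋∘∙∘∘∘∙????

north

⊞⊞⊞⊞⊞⊞⊞⊞⊞⊞⊞⊞⊞
⊞⊞⊞⊞⊞⊞⊞⊞⊞⊞⊞⊞⊞
⊞⊞⊞⊞⊞⊞⊞⊞⊞⊞⊞⊞⊞
⊞⊞⊞⊞⊞⊞⊞⊞⊞⊞⊞⊞⊞
⊞⊞⊞⊞⊞⊞⊞⊞⊞⊞⊞⊞⊞
⊞⊞⊞⊞⊞⊞⊞⊞⊞⊞⊞⊞⊞
????⊛∘⊚∘∘????
??∘≋∘∘⊛∘∙????
??∘∘∘∘∘∘∘????
??∙⊛∘∘∘⊛⊞????
??∙⊛⊛∘⊛∘∙????
??⊛∘∘∘∙≋∘????
??∘≋⊛⊛≋⊞∙????

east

⊞⊞⊞⊞⊞⊞⊞⊞⊞⊞⊞⊞⊞
⊞⊞⊞⊞⊞⊞⊞⊞⊞⊞⊞⊞⊞
⊞⊞⊞⊞⊞⊞⊞⊞⊞⊞⊞⊞⊞
⊞⊞⊞⊞⊞⊞⊞⊞⊞⊞⊞⊞⊞
⊞⊞⊞⊞⊞⊞⊞⊞⊞⊞⊞⊞⊞
⊞⊞⊞⊞⊞⊞⊞⊞⊞⊞⊞⊞⊞
???⊛∘∘⊚∘∘????
?∘≋∘∘⊛∘∙∙????
?∘∘∘∘∘∘∘⊞????
?∙⊛∘∘∘⊛⊞?????
?∙⊛⊛∘⊛∘∙?????
?⊛∘∘∘∙≋∘?????
?∘≋⊛⊛≋⊞∙?????

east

⊞⊞⊞⊞⊞⊞⊞⊞⊞⊞⊞⊞⊞
⊞⊞⊞⊞⊞⊞⊞⊞⊞⊞⊞⊞⊞
⊞⊞⊞⊞⊞⊞⊞⊞⊞⊞⊞⊞⊞
⊞⊞⊞⊞⊞⊞⊞⊞⊞⊞⊞⊞⊞
⊞⊞⊞⊞⊞⊞⊞⊞⊞⊞⊞⊞⊞
⊞⊞⊞⊞⊞⊞⊞⊞⊞⊞⊞⊞⊞
??⊛∘∘∘⊚∘⊛????
∘≋∘∘⊛∘∙∙⊞????
∘∘∘∘∘∘∘⊞⊛????
∙⊛∘∘∘⊛⊞??????
∙⊛⊛∘⊛∘∙??????
⊛∘∘∘∙≋∘??????
∘≋⊛⊛≋⊞∙??????

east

⊞⊞⊞⊞⊞⊞⊞⊞⊞⊞⊞⊞⊞
⊞⊞⊞⊞⊞⊞⊞⊞⊞⊞⊞⊞⊞
⊞⊞⊞⊞⊞⊞⊞⊞⊞⊞⊞⊞⊞
⊞⊞⊞⊞⊞⊞⊞⊞⊞⊞⊞⊞⊞
⊞⊞⊞⊞⊞⊞⊞⊞⊞⊞⊞⊞⊞
⊞⊞⊞⊞⊞⊞⊞⊞⊞⊞⊞⊞⊞
?⊛∘∘∘∘⊚⊛∘????
≋∘∘⊛∘∙∙⊞⊞????
∘∘∘∘∘∘⊞⊛⊛????
⊛∘∘∘⊛⊞???????
⊛⊛∘⊛∘∙???????
∘∘∘∙≋∘???????
≋⊛⊛≋⊞∙???????

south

⊞⊞⊞⊞⊞⊞⊞⊞⊞⊞⊞⊞⊞
⊞⊞⊞⊞⊞⊞⊞⊞⊞⊞⊞⊞⊞
⊞⊞⊞⊞⊞⊞⊞⊞⊞⊞⊞⊞⊞
⊞⊞⊞⊞⊞⊞⊞⊞⊞⊞⊞⊞⊞
⊞⊞⊞⊞⊞⊞⊞⊞⊞⊞⊞⊞⊞
?⊛∘∘∘∘∘⊛∘????
≋∘∘⊛∘∙⊚⊞⊞????
∘∘∘∘∘∘⊞⊛⊛????
⊛∘∘∘⊛⊞∘⊞⊛????
⊛⊛∘⊛∘∙???????
∘∘∘∙≋∘???????
≋⊛⊛≋⊞∙???????
∘∙∘∘∘∙???????

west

⊞⊞⊞⊞⊞⊞⊞⊞⊞⊞⊞⊞⊞
⊞⊞⊞⊞⊞⊞⊞⊞⊞⊞⊞⊞⊞
⊞⊞⊞⊞⊞⊞⊞⊞⊞⊞⊞⊞⊞
⊞⊞⊞⊞⊞⊞⊞⊞⊞⊞⊞⊞⊞
⊞⊞⊞⊞⊞⊞⊞⊞⊞⊞⊞⊞⊞
??⊛∘∘∘∘∘⊛∘???
∘≋∘∘⊛∘⊚∙⊞⊞???
∘∘∘∘∘∘∘⊞⊛⊛???
∙⊛∘∘∘⊛⊞∘⊞⊛???
∙⊛⊛∘⊛∘∙??????
⊛∘∘∘∙≋∘??????
∘≋⊛⊛≋⊞∙??????
≋∘∙∘∘∘∙??????

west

⊞⊞⊞⊞⊞⊞⊞⊞⊞⊞⊞⊞⊞
⊞⊞⊞⊞⊞⊞⊞⊞⊞⊞⊞⊞⊞
⊞⊞⊞⊞⊞⊞⊞⊞⊞⊞⊞⊞⊞
⊞⊞⊞⊞⊞⊞⊞⊞⊞⊞⊞⊞⊞
⊞⊞⊞⊞⊞⊞⊞⊞⊞⊞⊞⊞⊞
???⊛∘∘∘∘∘⊛∘??
?∘≋∘∘⊛⊚∙∙⊞⊞??
?∘∘∘∘∘∘∘⊞⊛⊛??
?∙⊛∘∘∘⊛⊞∘⊞⊛??
?∙⊛⊛∘⊛∘∙?????
?⊛∘∘∘∙≋∘?????
?∘≋⊛⊛≋⊞∙?????
?≋∘∙∘∘∘∙?????

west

⊞⊞⊞⊞⊞⊞⊞⊞⊞⊞⊞⊞⊞
⊞⊞⊞⊞⊞⊞⊞⊞⊞⊞⊞⊞⊞
⊞⊞⊞⊞⊞⊞⊞⊞⊞⊞⊞⊞⊞
⊞⊞⊞⊞⊞⊞⊞⊞⊞⊞⊞⊞⊞
⊞⊞⊞⊞⊞⊞⊞⊞⊞⊞⊞⊞⊞
????⊛∘∘∘∘∘⊛∘?
??∘≋∘∘⊚∘∙∙⊞⊞?
??∘∘∘∘∘∘∘⊞⊛⊛?
??∙⊛∘∘∘⊛⊞∘⊞⊛?
??∙⊛⊛∘⊛∘∙????
??⊛∘∘∘∙≋∘????
??∘≋⊛⊛≋⊞∙????
??≋∘∙∘∘∘∙????

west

⊞⊞⊞⊞⊞⊞⊞⊞⊞⊞⊞⊞⊞
⊞⊞⊞⊞⊞⊞⊞⊞⊞⊞⊞⊞⊞
⊞⊞⊞⊞⊞⊞⊞⊞⊞⊞⊞⊞⊞
⊞⊞⊞⊞⊞⊞⊞⊞⊞⊞⊞⊞⊞
⊞⊞⊞⊞⊞⊞⊞⊞⊞⊞⊞⊞⊞
????∘⊛∘∘∘∘∘⊛∘
???∘≋∘⊚⊛∘∙∙⊞⊞
???∘∘∘∘∘∘∘⊞⊛⊛
???∙⊛∘∘∘⊛⊞∘⊞⊛
???∙⊛⊛∘⊛∘∙???
???⊛∘∘∘∙≋∘???
???∘≋⊛⊛≋⊞∙???
???≋∘∙∘∘∘∙???

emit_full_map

?∘⊛∘∘∘∘∘⊛∘
∘≋∘⊚⊛∘∙∙⊞⊞
∘∘∘∘∘∘∘⊞⊛⊛
∙⊛∘∘∘⊛⊞∘⊞⊛
∙⊛⊛∘⊛∘∙???
⊛∘∘∘∙≋∘???
∘≋⊛⊛≋⊞∙???
≋∘∙∘∘∘∙???

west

⊞⊞⊞⊞⊞⊞⊞⊞⊞⊞⊞⊞⊞
⊞⊞⊞⊞⊞⊞⊞⊞⊞⊞⊞⊞⊞
⊞⊞⊞⊞⊞⊞⊞⊞⊞⊞⊞⊞⊞
⊞⊞⊞⊞⊞⊞⊞⊞⊞⊞⊞⊞⊞
⊞⊞⊞⊞⊞⊞⊞⊞⊞⊞⊞⊞⊞
????≋∘⊛∘∘∘∘∘⊛
????∘≋⊚∘⊛∘∙∙⊞
????∘∘∘∘∘∘∘⊞⊛
????∙⊛∘∘∘⊛⊞∘⊞
????∙⊛⊛∘⊛∘∙??
????⊛∘∘∘∙≋∘??
????∘≋⊛⊛≋⊞∙??
????≋∘∙∘∘∘∙??

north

⊞⊞⊞⊞⊞⊞⊞⊞⊞⊞⊞⊞⊞
⊞⊞⊞⊞⊞⊞⊞⊞⊞⊞⊞⊞⊞
⊞⊞⊞⊞⊞⊞⊞⊞⊞⊞⊞⊞⊞
⊞⊞⊞⊞⊞⊞⊞⊞⊞⊞⊞⊞⊞
⊞⊞⊞⊞⊞⊞⊞⊞⊞⊞⊞⊞⊞
⊞⊞⊞⊞⊞⊞⊞⊞⊞⊞⊞⊞⊞
????≋∘⊚∘∘∘∘∘⊛
????∘≋∘∘⊛∘∙∙⊞
????∘∘∘∘∘∘∘⊞⊛
????∙⊛∘∘∘⊛⊞∘⊞
????∙⊛⊛∘⊛∘∙??
????⊛∘∘∘∙≋∘??
????∘≋⊛⊛≋⊞∙??

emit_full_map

≋∘⊚∘∘∘∘∘⊛∘
∘≋∘∘⊛∘∙∙⊞⊞
∘∘∘∘∘∘∘⊞⊛⊛
∙⊛∘∘∘⊛⊞∘⊞⊛
∙⊛⊛∘⊛∘∙???
⊛∘∘∘∙≋∘???
∘≋⊛⊛≋⊞∙???
≋∘∙∘∘∘∙???


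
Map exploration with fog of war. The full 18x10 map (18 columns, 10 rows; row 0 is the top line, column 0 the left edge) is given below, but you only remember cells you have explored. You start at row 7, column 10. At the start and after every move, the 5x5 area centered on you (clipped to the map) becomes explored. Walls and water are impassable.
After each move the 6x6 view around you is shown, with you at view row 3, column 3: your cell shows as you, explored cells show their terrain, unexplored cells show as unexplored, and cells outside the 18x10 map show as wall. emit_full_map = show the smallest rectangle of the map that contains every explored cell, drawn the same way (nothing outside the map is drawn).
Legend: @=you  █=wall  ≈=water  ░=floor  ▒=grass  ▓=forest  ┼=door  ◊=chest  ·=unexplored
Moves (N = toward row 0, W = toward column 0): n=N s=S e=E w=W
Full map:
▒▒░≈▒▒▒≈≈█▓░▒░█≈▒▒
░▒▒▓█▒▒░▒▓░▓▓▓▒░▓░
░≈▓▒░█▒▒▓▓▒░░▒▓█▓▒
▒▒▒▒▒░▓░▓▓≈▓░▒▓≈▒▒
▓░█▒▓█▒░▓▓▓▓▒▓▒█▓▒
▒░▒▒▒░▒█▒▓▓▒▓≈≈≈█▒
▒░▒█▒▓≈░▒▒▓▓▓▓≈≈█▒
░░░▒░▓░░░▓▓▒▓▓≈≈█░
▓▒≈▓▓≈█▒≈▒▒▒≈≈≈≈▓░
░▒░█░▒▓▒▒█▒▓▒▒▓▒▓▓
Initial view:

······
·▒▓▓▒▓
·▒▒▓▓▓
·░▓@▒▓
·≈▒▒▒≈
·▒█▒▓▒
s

·▒▓▓▒▓
·▒▒▓▓▓
·░▓▓▒▓
·≈▒@▒≈
·▒█▒▓▒
██████

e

▒▓▓▒▓·
▒▒▓▓▓▓
░▓▓▒▓▓
≈▒▒@≈≈
▒█▒▓▒▒
██████

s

▒▒▓▓▓▓
░▓▓▒▓▓
≈▒▒▒≈≈
▒█▒@▒▒
██████
██████

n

▒▓▓▒▓·
▒▒▓▓▓▓
░▓▓▒▓▓
≈▒▒@≈≈
▒█▒▓▒▒
██████

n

······
▒▓▓▒▓≈
▒▒▓▓▓▓
░▓▓@▓▓
≈▒▒▒≈≈
▒█▒▓▒▒

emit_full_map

▒▓▓▒▓≈
▒▒▓▓▓▓
░▓▓@▓▓
≈▒▒▒≈≈
▒█▒▓▒▒

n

······
·▓▓▓▒▓
▒▓▓▒▓≈
▒▒▓@▓▓
░▓▓▒▓▓
≈▒▒▒≈≈

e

······
▓▓▓▒▓▒
▓▓▒▓≈≈
▒▓▓@▓≈
▓▓▒▓▓≈
▒▒▒≈≈≈

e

······
▓▓▒▓▒█
▓▒▓≈≈≈
▓▓▓@≈≈
▓▒▓▓≈≈
▒▒≈≈≈≈

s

▓▓▒▓▒█
▓▒▓≈≈≈
▓▓▓▓≈≈
▓▒▓@≈≈
▒▒≈≈≈≈
▒▓▒▒▓▒

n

······
▓▓▒▓▒█
▓▒▓≈≈≈
▓▓▓@≈≈
▓▒▓▓≈≈
▒▒≈≈≈≈

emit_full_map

·▓▓▓▒▓▒█
▒▓▓▒▓≈≈≈
▒▒▓▓▓@≈≈
░▓▓▒▓▓≈≈
≈▒▒▒≈≈≈≈
▒█▒▓▒▒▓▒

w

······
▓▓▓▒▓▒
▓▓▒▓≈≈
▒▓▓@▓≈
▓▓▒▓▓≈
▒▒▒≈≈≈


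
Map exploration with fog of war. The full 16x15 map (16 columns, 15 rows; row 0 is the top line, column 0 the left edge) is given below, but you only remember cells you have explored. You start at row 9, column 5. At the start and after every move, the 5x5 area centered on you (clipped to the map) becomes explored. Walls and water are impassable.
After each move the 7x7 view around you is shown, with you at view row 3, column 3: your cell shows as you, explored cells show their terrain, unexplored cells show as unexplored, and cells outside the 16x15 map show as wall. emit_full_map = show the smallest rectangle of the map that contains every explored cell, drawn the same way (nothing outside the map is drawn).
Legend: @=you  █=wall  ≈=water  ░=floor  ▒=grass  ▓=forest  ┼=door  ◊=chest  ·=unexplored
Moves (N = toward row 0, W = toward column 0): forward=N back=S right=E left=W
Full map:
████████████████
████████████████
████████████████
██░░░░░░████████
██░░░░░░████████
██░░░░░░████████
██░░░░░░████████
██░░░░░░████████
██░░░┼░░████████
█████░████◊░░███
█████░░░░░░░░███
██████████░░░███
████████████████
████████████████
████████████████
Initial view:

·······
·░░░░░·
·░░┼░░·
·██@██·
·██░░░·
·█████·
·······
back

·░░░░░·
·░░┼░░·
·██░██·
·██@░░·
·█████·
·█████·
·······

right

░░░░░··
░░┼░░█·
██░███·
██░@░░·
██████·
██████·
·······

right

░░░░···
░┼░░██·
█░████·
█░░@░░·
██████·
██████·
·······

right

░░░····
┼░░███·
░████◊·
░░░@░░·
█████░·
██████·
·······

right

░░·····
░░████·
████◊░·
░░░@░░·
████░░·
██████·
·······

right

░······
░█████·
███◊░░·
░░░@░░·
███░░░·
██████·
·······

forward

·······
░█████·
░█████·
███@░░·
░░░░░░·
███░░░·
██████·

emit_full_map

░░░░░█████
░░┼░░█████
██░████@░░
██░░░░░░░░
███████░░░
██████████

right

·······
██████·
██████·
██◊@░█·
░░░░░█·
██░░░█·
█████··

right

·······
██████·
██████·
█◊░@██·
░░░░██·
█░░░██·
████···

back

██████·
██████·
█◊░░██·
░░░@██·
█░░░██·
██████·
·······

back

██████·
█◊░░██·
░░░░██·
█░░@██·
██████·
·█████·
·······

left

███████
██◊░░██
░░░░░██
██░@░██
███████
·██████
·······

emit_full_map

░░░░░███████
░░┼░░███████
██░████◊░░██
██░░░░░░░░██
███████░@░██
████████████
······██████

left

░██████
███◊░░█
░░░░░░█
███@░░█
███████
·██████
·······

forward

░██████
░██████
███◊░░█
░░░@░░█
███░░░█
███████
·██████

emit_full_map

░░░░░███████
░░┼░░███████
██░████◊░░██
██░░░░░@░░██
███████░░░██
████████████
·····███████


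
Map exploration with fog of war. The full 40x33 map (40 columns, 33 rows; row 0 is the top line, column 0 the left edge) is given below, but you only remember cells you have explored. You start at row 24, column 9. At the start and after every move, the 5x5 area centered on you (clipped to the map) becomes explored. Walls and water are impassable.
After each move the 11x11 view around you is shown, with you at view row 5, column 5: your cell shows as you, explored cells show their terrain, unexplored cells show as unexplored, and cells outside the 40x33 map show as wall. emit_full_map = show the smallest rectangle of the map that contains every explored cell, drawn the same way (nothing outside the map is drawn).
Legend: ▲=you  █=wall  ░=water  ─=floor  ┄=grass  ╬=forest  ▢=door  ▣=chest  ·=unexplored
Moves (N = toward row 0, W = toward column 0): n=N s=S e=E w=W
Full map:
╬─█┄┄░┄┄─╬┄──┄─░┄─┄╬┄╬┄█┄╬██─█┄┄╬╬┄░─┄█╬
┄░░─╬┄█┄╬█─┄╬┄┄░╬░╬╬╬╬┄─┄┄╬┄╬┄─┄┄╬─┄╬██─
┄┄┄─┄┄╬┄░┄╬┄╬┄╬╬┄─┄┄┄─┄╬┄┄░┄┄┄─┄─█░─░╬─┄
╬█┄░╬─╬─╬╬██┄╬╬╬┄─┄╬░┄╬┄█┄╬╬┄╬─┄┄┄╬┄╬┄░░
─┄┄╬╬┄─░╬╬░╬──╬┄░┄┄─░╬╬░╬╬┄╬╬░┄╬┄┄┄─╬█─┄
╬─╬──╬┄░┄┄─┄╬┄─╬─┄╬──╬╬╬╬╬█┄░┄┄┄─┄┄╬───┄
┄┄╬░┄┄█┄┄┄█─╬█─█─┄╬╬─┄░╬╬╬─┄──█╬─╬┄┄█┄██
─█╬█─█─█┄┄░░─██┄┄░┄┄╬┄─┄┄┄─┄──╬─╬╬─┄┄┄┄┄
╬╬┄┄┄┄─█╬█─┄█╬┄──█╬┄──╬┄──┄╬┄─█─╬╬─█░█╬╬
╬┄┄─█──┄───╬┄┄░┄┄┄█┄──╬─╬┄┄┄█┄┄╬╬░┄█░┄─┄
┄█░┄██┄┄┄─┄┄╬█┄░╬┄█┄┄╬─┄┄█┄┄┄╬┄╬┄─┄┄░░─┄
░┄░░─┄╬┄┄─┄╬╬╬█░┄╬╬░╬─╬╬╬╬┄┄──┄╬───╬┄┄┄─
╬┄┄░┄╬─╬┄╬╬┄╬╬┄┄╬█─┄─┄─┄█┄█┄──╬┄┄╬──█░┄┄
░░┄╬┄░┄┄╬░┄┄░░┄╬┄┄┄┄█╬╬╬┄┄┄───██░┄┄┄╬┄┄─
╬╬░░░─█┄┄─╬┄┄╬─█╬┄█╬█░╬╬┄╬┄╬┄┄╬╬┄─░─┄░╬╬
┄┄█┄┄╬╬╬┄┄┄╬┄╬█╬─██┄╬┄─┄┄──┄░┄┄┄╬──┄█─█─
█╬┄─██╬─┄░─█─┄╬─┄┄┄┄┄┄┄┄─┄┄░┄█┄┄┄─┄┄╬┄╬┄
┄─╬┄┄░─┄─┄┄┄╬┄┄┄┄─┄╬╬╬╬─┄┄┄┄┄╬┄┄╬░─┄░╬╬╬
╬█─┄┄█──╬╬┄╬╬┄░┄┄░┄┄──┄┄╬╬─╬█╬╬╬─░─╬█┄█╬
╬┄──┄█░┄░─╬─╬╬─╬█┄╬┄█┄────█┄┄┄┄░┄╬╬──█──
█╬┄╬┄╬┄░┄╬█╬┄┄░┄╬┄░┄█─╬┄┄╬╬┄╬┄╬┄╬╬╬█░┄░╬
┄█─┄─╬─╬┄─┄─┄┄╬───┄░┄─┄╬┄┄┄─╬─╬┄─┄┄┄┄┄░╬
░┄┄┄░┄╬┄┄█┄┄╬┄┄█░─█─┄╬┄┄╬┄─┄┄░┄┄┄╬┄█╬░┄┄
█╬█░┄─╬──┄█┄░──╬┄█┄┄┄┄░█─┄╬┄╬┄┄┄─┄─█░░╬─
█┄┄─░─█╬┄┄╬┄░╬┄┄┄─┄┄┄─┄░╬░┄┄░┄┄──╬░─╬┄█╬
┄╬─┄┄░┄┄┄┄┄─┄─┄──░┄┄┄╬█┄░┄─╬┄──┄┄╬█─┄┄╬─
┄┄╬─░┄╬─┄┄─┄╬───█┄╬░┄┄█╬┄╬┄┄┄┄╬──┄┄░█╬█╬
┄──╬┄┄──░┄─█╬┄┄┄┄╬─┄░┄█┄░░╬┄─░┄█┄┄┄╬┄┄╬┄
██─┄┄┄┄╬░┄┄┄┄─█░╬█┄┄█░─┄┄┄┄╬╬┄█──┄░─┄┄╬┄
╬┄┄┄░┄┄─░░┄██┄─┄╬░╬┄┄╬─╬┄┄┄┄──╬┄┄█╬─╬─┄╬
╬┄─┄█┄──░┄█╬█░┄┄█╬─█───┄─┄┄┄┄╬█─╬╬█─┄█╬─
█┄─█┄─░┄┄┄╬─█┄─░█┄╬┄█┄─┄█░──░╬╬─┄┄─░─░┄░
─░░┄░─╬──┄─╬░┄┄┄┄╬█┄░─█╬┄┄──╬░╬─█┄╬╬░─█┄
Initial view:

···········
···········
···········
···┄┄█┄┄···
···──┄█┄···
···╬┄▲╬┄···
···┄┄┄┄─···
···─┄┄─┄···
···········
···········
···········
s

···········
···········
···┄┄█┄┄···
···──┄█┄···
···╬┄┄╬┄···
···┄┄▲┄─···
···─┄┄─┄···
···─░┄─█···
···········
···········
···········

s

···········
···┄┄█┄┄···
···──┄█┄···
···╬┄┄╬┄···
···┄┄┄┄─···
···─┄▲─┄···
···─░┄─█···
···╬░┄┄┄···
···········
···········
···········

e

···········
··┄┄█┄┄····
··──┄█┄····
··╬┄┄╬┄░···
··┄┄┄┄─┄···
··─┄┄▲┄╬···
··─░┄─█╬···
··╬░┄┄┄┄···
···········
···········
···········

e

···········
·┄┄█┄┄·····
·──┄█┄·····
·╬┄┄╬┄░╬···
·┄┄┄┄─┄─···
·─┄┄─▲╬─···
·─░┄─█╬┄···
·╬░┄┄┄┄─···
···········
···········
···········

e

···········
┄┄█┄┄······
──┄█┄······
╬┄┄╬┄░╬┄···
┄┄┄┄─┄─┄···
─┄┄─┄▲──···
─░┄─█╬┄┄···
╬░┄┄┄┄─█···
···········
···········
···········

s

┄┄█┄┄······
──┄█┄······
╬┄┄╬┄░╬┄···
┄┄┄┄─┄─┄···
─┄┄─┄╬──···
─░┄─█▲┄┄···
╬░┄┄┄┄─█···
···┄██┄─···
···········
···········
···········

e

┄█┄┄·······
─┄█┄·······
┄┄╬┄░╬┄····
┄┄┄─┄─┄─···
┄┄─┄╬───···
░┄─█╬▲┄┄···
░┄┄┄┄─█░···
··┄██┄─┄···
···········
···········
···········

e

█┄┄········
┄█┄········
┄╬┄░╬┄·····
┄┄─┄─┄──···
┄─┄╬───█···
┄─█╬┄▲┄┄···
┄┄┄┄─█░╬···
·┄██┄─┄╬···
···········
···········
···········

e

┄┄·········
█┄·········
╬┄░╬┄······
┄─┄─┄──░···
─┄╬───█┄···
─█╬┄┄▲┄╬···
┄┄┄─█░╬█···
┄██┄─┄╬░···
···········
···········
···········

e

┄··········
┄··········
┄░╬┄·······
─┄─┄──░┄···
┄╬───█┄╬···
█╬┄┄┄▲╬─···
┄┄─█░╬█┄···
██┄─┄╬░╬···
···········
···········
···········

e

···········
···········
░╬┄········
┄─┄──░┄┄···
╬───█┄╬░···
╬┄┄┄┄▲─┄···
┄─█░╬█┄┄···
█┄─┄╬░╬┄···
···········
···········
···········

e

···········
···········
╬┄·········
─┄──░┄┄┄···
───█┄╬░┄···
┄┄┄┄╬▲┄░···
─█░╬█┄┄█···
┄─┄╬░╬┄┄···
···········
···········
···········

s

···········
╬┄·········
─┄──░┄┄┄···
───█┄╬░┄···
┄┄┄┄╬─┄░···
─█░╬█▲┄█···
┄─┄╬░╬┄┄···
···█╬─█─···
···········
···········
███████████

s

╬┄·········
─┄──░┄┄┄···
───█┄╬░┄···
┄┄┄┄╬─┄░···
─█░╬█┄┄█···
┄─┄╬░▲┄┄···
···█╬─█─···
···█┄╬┄█···
···········
███████████
███████████

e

┄··········
┄──░┄┄┄····
──█┄╬░┄····
┄┄┄╬─┄░┄···
█░╬█┄┄█░···
─┄╬░╬▲┄╬···
··█╬─█──···
··█┄╬┄█┄···
···········
███████████
███████████

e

···········
──░┄┄┄·····
─█┄╬░┄·····
┄┄╬─┄░┄█···
░╬█┄┄█░─···
┄╬░╬┄▲╬─···
·█╬─█───···
·█┄╬┄█┄─···
···········
███████████
███████████

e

···········
─░┄┄┄······
█┄╬░┄······
┄╬─┄░┄█┄···
╬█┄┄█░─┄···
╬░╬┄┄▲─╬···
█╬─█───┄···
█┄╬┄█┄─┄···
···········
███████████
███████████

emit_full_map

┄┄█┄┄············
──┄█┄············
╬┄┄╬┄░╬┄·········
┄┄┄┄─┄─┄──░┄┄┄···
─┄┄─┄╬───█┄╬░┄···
─░┄─█╬┄┄┄┄╬─┄░┄█┄
╬░┄┄┄┄─█░╬█┄┄█░─┄
···┄██┄─┄╬░╬┄┄▲─╬
·········█╬─█───┄
·········█┄╬┄█┄─┄

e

···········
░┄┄┄·······
┄╬░┄·······
╬─┄░┄█┄░···
█┄┄█░─┄┄···
░╬┄┄╬▲╬┄···
╬─█───┄─···
┄╬┄█┄─┄█···
···········
███████████
███████████

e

···········
┄┄┄········
╬░┄········
─┄░┄█┄░░···
┄┄█░─┄┄┄···
╬┄┄╬─▲┄┄···
─█───┄─┄···
╬┄█┄─┄█░···
···········
███████████
███████████

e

···········
┄┄·········
░┄·········
┄░┄█┄░░╬···
┄█░─┄┄┄┄···
┄┄╬─╬▲┄┄···
█───┄─┄┄···
┄█┄─┄█░─···
···········
███████████
███████████

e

···········
┄··········
┄··········
░┄█┄░░╬┄···
█░─┄┄┄┄╬···
┄╬─╬┄▲┄┄···
───┄─┄┄┄···
█┄─┄█░──···
···········
███████████
███████████

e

···········
···········
···········
┄█┄░░╬┄─···
░─┄┄┄┄╬╬···
╬─╬┄┄▲┄─···
──┄─┄┄┄┄···
┄─┄█░──░···
···········
███████████
███████████

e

···········
···········
···········
█┄░░╬┄─░···
─┄┄┄┄╬╬┄···
─╬┄┄┄▲──···
─┄─┄┄┄┄╬···
─┄█░──░╬···
···········
███████████
███████████

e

···········
···········
···········
┄░░╬┄─░┄···
┄┄┄┄╬╬┄█···
╬┄┄┄┄▲─╬···
┄─┄┄┄┄╬█···
┄█░──░╬╬···
···········
███████████
███████████

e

···········
···········
···········
░░╬┄─░┄█···
┄┄┄╬╬┄█─···
┄┄┄┄─▲╬┄···
─┄┄┄┄╬█─···
█░──░╬╬─···
···········
███████████
███████████

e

···········
···········
···········
░╬┄─░┄█┄···
┄┄╬╬┄█──···
┄┄┄──▲┄┄···
┄┄┄┄╬█─╬···
░──░╬╬─┄···
···········
███████████
███████████

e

···········
···········
···········
╬┄─░┄█┄┄···
┄╬╬┄█──┄···
┄┄──╬▲┄█···
┄┄┄╬█─╬╬···
──░╬╬─┄┄···
···········
███████████
███████████

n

···········
···········
···········
···┄╬──┄···
╬┄─░┄█┄┄···
┄╬╬┄█▲─┄···
┄┄──╬┄┄█···
┄┄┄╬█─╬╬···
──░╬╬─┄┄···
···········
███████████

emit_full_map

┄┄█┄┄······················
──┄█┄······················
╬┄┄╬┄░╬┄···················
┄┄┄┄─┄─┄──░┄┄┄·············
─┄┄─┄╬───█┄╬░┄········┄╬──┄
─░┄─█╬┄┄┄┄╬─┄░┄█┄░░╬┄─░┄█┄┄
╬░┄┄┄┄─█░╬█┄┄█░─┄┄┄┄╬╬┄█▲─┄
···┄██┄─┄╬░╬┄┄╬─╬┄┄┄┄──╬┄┄█
·········█╬─█───┄─┄┄┄┄╬█─╬╬
·········█┄╬┄█┄─┄█░──░╬╬─┄┄


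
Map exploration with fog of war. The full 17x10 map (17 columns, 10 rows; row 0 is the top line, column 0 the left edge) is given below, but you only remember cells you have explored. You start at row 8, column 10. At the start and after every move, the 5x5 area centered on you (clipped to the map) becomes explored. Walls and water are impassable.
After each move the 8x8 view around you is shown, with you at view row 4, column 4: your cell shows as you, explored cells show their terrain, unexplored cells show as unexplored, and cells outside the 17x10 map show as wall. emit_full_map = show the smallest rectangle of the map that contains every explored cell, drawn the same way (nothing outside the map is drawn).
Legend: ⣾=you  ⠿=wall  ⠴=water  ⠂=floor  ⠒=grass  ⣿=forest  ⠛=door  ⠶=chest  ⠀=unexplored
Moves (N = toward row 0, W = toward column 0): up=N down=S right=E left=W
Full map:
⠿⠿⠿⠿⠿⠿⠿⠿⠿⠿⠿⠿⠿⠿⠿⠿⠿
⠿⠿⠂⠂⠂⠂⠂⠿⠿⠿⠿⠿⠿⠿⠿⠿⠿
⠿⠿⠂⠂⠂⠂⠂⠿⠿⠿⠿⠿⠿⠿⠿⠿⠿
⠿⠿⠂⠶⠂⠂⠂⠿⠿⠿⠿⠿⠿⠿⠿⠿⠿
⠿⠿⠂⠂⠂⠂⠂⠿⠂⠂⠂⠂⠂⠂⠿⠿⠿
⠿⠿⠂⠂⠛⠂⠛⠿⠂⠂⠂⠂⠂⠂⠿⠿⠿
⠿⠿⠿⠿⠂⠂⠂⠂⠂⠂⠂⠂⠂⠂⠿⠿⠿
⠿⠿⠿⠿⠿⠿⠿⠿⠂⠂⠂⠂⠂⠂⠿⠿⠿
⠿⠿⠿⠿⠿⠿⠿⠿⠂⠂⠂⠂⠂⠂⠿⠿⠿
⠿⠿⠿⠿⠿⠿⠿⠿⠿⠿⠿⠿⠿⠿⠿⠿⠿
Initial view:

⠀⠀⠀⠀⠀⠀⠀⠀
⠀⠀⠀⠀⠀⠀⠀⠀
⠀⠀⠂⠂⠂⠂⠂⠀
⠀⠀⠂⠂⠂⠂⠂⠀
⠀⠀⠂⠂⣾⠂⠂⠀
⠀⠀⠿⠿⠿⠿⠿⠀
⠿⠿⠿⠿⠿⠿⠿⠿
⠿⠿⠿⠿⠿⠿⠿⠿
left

⠀⠀⠀⠀⠀⠀⠀⠀
⠀⠀⠀⠀⠀⠀⠀⠀
⠀⠀⠂⠂⠂⠂⠂⠂
⠀⠀⠿⠂⠂⠂⠂⠂
⠀⠀⠿⠂⣾⠂⠂⠂
⠀⠀⠿⠿⠿⠿⠿⠿
⠿⠿⠿⠿⠿⠿⠿⠿
⠿⠿⠿⠿⠿⠿⠿⠿

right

⠀⠀⠀⠀⠀⠀⠀⠀
⠀⠀⠀⠀⠀⠀⠀⠀
⠀⠂⠂⠂⠂⠂⠂⠀
⠀⠿⠂⠂⠂⠂⠂⠀
⠀⠿⠂⠂⣾⠂⠂⠀
⠀⠿⠿⠿⠿⠿⠿⠀
⠿⠿⠿⠿⠿⠿⠿⠿
⠿⠿⠿⠿⠿⠿⠿⠿

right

⠀⠀⠀⠀⠀⠀⠀⠀
⠀⠀⠀⠀⠀⠀⠀⠀
⠂⠂⠂⠂⠂⠂⠂⠀
⠿⠂⠂⠂⠂⠂⠂⠀
⠿⠂⠂⠂⣾⠂⠂⠀
⠿⠿⠿⠿⠿⠿⠿⠀
⠿⠿⠿⠿⠿⠿⠿⠿
⠿⠿⠿⠿⠿⠿⠿⠿

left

⠀⠀⠀⠀⠀⠀⠀⠀
⠀⠀⠀⠀⠀⠀⠀⠀
⠀⠂⠂⠂⠂⠂⠂⠂
⠀⠿⠂⠂⠂⠂⠂⠂
⠀⠿⠂⠂⣾⠂⠂⠂
⠀⠿⠿⠿⠿⠿⠿⠿
⠿⠿⠿⠿⠿⠿⠿⠿
⠿⠿⠿⠿⠿⠿⠿⠿

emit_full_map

⠂⠂⠂⠂⠂⠂⠂
⠿⠂⠂⠂⠂⠂⠂
⠿⠂⠂⣾⠂⠂⠂
⠿⠿⠿⠿⠿⠿⠿

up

⠀⠀⠀⠀⠀⠀⠀⠀
⠀⠀⠀⠀⠀⠀⠀⠀
⠀⠀⠂⠂⠂⠂⠂⠀
⠀⠂⠂⠂⠂⠂⠂⠂
⠀⠿⠂⠂⣾⠂⠂⠂
⠀⠿⠂⠂⠂⠂⠂⠂
⠀⠿⠿⠿⠿⠿⠿⠿
⠿⠿⠿⠿⠿⠿⠿⠿

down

⠀⠀⠀⠀⠀⠀⠀⠀
⠀⠀⠂⠂⠂⠂⠂⠀
⠀⠂⠂⠂⠂⠂⠂⠂
⠀⠿⠂⠂⠂⠂⠂⠂
⠀⠿⠂⠂⣾⠂⠂⠂
⠀⠿⠿⠿⠿⠿⠿⠿
⠿⠿⠿⠿⠿⠿⠿⠿
⠿⠿⠿⠿⠿⠿⠿⠿

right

⠀⠀⠀⠀⠀⠀⠀⠀
⠀⠂⠂⠂⠂⠂⠀⠀
⠂⠂⠂⠂⠂⠂⠂⠀
⠿⠂⠂⠂⠂⠂⠂⠀
⠿⠂⠂⠂⣾⠂⠂⠀
⠿⠿⠿⠿⠿⠿⠿⠀
⠿⠿⠿⠿⠿⠿⠿⠿
⠿⠿⠿⠿⠿⠿⠿⠿

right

⠀⠀⠀⠀⠀⠀⠀⠀
⠂⠂⠂⠂⠂⠀⠀⠀
⠂⠂⠂⠂⠂⠂⠿⠀
⠂⠂⠂⠂⠂⠂⠿⠀
⠂⠂⠂⠂⣾⠂⠿⠀
⠿⠿⠿⠿⠿⠿⠿⠀
⠿⠿⠿⠿⠿⠿⠿⠿
⠿⠿⠿⠿⠿⠿⠿⠿

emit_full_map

⠀⠂⠂⠂⠂⠂⠀⠀
⠂⠂⠂⠂⠂⠂⠂⠿
⠿⠂⠂⠂⠂⠂⠂⠿
⠿⠂⠂⠂⠂⣾⠂⠿
⠿⠿⠿⠿⠿⠿⠿⠿


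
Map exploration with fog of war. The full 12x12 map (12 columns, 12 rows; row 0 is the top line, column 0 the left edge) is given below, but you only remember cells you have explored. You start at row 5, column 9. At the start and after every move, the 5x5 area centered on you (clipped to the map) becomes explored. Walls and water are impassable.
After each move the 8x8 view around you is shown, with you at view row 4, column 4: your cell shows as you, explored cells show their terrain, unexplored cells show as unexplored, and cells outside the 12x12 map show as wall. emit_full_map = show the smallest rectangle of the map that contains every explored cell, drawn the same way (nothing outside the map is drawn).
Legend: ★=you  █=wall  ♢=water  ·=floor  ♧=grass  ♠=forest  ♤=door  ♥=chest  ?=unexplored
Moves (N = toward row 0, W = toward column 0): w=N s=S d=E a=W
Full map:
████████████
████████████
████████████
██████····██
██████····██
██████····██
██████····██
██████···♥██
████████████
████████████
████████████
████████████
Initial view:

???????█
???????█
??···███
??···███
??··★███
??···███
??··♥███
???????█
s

???????█
??···███
??···███
??···███
??··★███
??··♥███
??██████
???????█

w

???????█
???????█
??···███
??···███
??··★███
??···███
??··♥███
??██████

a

????????
????????
??····██
??····██
??··★·██
??····██
??···♥██
???█████

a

????????
????????
??█····█
??█····█
??█·★··█
??█····█
??█···♥█
????████

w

????????
????????
??█████?
??█····█
??█·★··█
??█····█
??█····█
??█···♥█

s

????????
??█████?
??█····█
??█····█
??█·★··█
??█····█
??█···♥█
????████

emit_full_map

█████??
█····██
█····██
█·★··██
█····██
█···♥██
??█████

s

??█████?
??█····█
??█····█
??█····█
??█·★··█
??█···♥█
??██████
????????

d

?█████??
?█····██
?█····██
?█····██
?█··★·██
?█···♥██
?███████
????????

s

?█····██
?█····██
?█····██
?█····██
?█··★♥██
?███████
??█████?
????????

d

█····███
█····███
█····███
█····███
█···★███
████████
?███████
???????█

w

█████??█
█····███
█····███
█····███
█···★███
█···♥███
████████
?███████

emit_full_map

█████??
█····██
█····██
█····██
█···★██
█···♥██
███████
?██████

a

?█████??
?█····██
?█····██
?█····██
?█··★·██
?█···♥██
?███████
??██████

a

??█████?
??█····█
??█····█
??█····█
??█·★··█
??█···♥█
??██████
???█████

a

???█████
???█····
??██····
??██····
??██★···
??██···♥
??██████
????████

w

????????
???█████
??██····
??██····
??██★···
??██····
??██···♥
??██████

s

???█████
??██····
??██····
??██····
??██★···
??██···♥
??██████
????████

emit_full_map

?█████??
██····██
██····██
██····██
██★···██
██···♥██
████████
??██████
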